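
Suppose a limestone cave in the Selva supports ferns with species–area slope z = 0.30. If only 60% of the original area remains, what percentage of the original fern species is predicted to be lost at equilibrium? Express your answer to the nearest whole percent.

S_new/S_old = (A_new/A_old)^z = 0.6^0.3
= exp(0.3 × ln 0.6) = exp(0.3 × -0.5108) = exp(-0.1532) ≈ 0.8579
Fraction lost = 1 − 0.8579 = 0.1421

14%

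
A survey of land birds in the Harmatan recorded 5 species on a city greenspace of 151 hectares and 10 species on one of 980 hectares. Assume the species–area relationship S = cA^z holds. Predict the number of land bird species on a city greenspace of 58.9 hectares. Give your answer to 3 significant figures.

3.53

z = ln(10/5) / ln(980/151) = 0.6931 / 1.8703 = 0.3706
c = 5 / 151^0.3706 = 5 / 6.42 = 0.7788
S₃ = 0.7788 × 58.9^0.3706 = 0.7788 × 4.529 ≈ 3.527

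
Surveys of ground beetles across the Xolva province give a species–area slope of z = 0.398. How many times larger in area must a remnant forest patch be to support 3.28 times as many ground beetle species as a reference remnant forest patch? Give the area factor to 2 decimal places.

19.78

(A₂/A₁)^0.398 = 3.28, so A₂/A₁ = 3.28^(1/0.398) = 3.28^2.513
ln(A₂/A₁) = ln 3.28 / 0.398 = 1.1878 / 0.398 = 2.9845
A₂/A₁ = e^2.9845 ≈ 19.78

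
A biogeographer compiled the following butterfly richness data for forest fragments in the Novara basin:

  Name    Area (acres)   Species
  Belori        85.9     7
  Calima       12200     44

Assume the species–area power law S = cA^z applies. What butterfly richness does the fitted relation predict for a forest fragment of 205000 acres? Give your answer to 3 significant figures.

125

z = ln(44/7) / ln(12200/85.9) = 1.8383 / 4.9560 = 0.3709
c = 7 / 85.9^0.3709 = 7 / 5.216 = 1.342
S₃ = 1.342 × 205000^0.3709 = 1.342 × 93.38 ≈ 125.3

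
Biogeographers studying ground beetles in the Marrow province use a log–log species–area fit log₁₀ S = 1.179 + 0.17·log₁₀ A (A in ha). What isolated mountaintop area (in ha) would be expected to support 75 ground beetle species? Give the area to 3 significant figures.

75 = 15.1 × A^0.17  ⇒  A^0.17 = 75/15.1 = 4.967
ln A = ln(4.967) / 0.17 = 1.6027 / 0.17 = 9.4279
A = e^9.4279 ≈ 12430 ha

12400 ha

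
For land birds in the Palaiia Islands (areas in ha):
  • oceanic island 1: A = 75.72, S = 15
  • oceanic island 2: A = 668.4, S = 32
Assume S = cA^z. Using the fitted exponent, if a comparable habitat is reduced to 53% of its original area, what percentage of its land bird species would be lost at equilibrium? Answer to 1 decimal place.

z = ln(32/15) / ln(668.4/75.72) = 0.7577 / 2.1778 = 0.3479
S_new/S_old = (A_new/A_old)^z = 0.53^0.3479 = exp(0.3479 × -0.6349) = 0.8018
Fraction lost = 1 − 0.8018 = 0.1982

19.8%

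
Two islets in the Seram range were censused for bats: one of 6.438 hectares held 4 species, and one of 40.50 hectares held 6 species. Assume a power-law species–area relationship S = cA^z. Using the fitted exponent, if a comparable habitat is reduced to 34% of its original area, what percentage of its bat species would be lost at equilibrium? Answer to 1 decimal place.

z = ln(6/4) / ln(40.5/6.438) = 0.4055 / 1.8391 = 0.2205
S_new/S_old = (A_new/A_old)^z = 0.34^0.2205 = exp(0.2205 × -1.0788) = 0.7883
Fraction lost = 1 − 0.7883 = 0.2117

21.2%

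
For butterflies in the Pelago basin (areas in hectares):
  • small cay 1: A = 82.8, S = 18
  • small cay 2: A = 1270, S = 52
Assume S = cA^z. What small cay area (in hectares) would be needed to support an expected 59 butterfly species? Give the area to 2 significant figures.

1800 hectares

z = ln(52/18) / ln(1270/82.8) = 1.0609 / 2.7303 = 0.3885
c = 18 / 82.8^0.3885 = 18 / 5.562 = 3.236
A = (59/3.236)^(1/0.3885) ⇒ ln A = ln(18.23)/0.3885 = 7.4718
A = e^7.4718 ≈ 1758 hectares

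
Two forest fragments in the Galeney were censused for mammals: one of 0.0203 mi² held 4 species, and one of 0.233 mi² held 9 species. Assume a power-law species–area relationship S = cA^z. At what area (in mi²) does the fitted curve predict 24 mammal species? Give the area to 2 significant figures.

4.5 mi²

z = ln(9/4) / ln(0.233/0.0203) = 0.8109 / 2.4404 = 0.3323
c = 4 / 0.0203^0.3323 = 4 / 0.2739 = 14.6
A = (24/14.6)^(1/0.3323) ⇒ ln A = ln(1.643)/0.3323 = 1.4950
A = e^1.4950 ≈ 4.459 mi²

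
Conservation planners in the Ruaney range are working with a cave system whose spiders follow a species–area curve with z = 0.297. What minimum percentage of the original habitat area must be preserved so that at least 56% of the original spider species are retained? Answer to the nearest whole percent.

14%

Need (A_new/A_old)^0.297 = 0.56, so A_new/A_old = 0.56^(1/0.297) = 0.56^3.367
ln(A_new/A_old) = ln 0.56 / 0.297 = -0.5798 / 0.297 = -1.9523
A_new/A_old = e^-1.9523 ≈ 0.142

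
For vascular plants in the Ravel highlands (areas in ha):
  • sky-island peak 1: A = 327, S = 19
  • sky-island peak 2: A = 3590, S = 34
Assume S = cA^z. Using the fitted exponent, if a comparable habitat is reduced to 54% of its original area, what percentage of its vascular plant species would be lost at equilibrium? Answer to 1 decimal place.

z = ln(34/19) / ln(3590/327) = 0.5819 / 2.3959 = 0.2429
S_new/S_old = (A_new/A_old)^z = 0.54^0.2429 = exp(0.2429 × -0.6162) = 0.861
Fraction lost = 1 − 0.861 = 0.139

13.9%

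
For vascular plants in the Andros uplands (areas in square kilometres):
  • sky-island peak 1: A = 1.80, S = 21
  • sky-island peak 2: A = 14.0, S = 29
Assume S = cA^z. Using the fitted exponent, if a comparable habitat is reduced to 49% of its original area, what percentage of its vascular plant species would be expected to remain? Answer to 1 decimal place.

z = ln(29/21) / ln(14/1.8) = 0.3228 / 2.0513 = 0.1574
S_new/S_old = (A_new/A_old)^z = 0.49^0.1574 = exp(0.1574 × -0.7133) = 0.8938

89.4%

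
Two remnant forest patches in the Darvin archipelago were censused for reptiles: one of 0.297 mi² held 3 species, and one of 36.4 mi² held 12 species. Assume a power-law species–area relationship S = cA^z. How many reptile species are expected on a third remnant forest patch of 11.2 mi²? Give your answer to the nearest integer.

9

z = ln(12/3) / ln(36.4/0.297) = 1.3863 / 4.8086 = 0.2883
c = 3 / 0.297^0.2883 = 3 / 0.7047 = 4.257
S₃ = 4.257 × 11.2^0.2883 = 4.257 × 2.007 ≈ 8.543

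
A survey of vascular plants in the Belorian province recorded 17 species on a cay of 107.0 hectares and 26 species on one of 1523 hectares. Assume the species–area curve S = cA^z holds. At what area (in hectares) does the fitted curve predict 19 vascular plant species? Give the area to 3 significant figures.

214 hectares

z = ln(26/17) / ln(1523/107) = 0.4249 / 2.6556 = 0.1600
c = 17 / 107^0.1600 = 17 / 2.112 = 8.049
A = (19/8.049)^(1/0.1600) ⇒ ln A = ln(2.36)/0.1600 = 5.3680
A = e^5.3680 ≈ 214.4 hectares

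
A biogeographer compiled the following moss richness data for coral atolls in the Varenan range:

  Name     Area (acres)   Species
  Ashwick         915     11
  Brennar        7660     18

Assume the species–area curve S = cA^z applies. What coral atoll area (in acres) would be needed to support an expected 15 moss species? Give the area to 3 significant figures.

3490 acres

z = ln(18/11) / ln(7660/915) = 0.4925 / 2.1248 = 0.2318
c = 11 / 915^0.2318 = 11 / 4.857 = 2.265
A = (15/2.265)^(1/0.2318) ⇒ ln A = ln(6.623)/0.2318 = 8.1571
A = e^8.1571 ≈ 3488 acres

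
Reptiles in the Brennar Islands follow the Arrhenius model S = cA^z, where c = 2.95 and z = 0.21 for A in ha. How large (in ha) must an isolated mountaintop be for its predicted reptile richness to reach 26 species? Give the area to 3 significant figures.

26 = 2.95 × A^0.21  ⇒  A^0.21 = 26/2.95 = 8.814
ln A = ln(8.814) / 0.21 = 2.1763 / 0.21 = 10.3633
A = e^10.3633 ≈ 31675 ha

31700 ha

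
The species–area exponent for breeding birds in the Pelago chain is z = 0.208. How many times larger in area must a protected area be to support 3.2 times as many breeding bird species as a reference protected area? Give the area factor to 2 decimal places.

(A₂/A₁)^0.208 = 3.2, so A₂/A₁ = 3.2^(1/0.208) = 3.2^4.808
ln(A₂/A₁) = ln 3.2 / 0.208 = 1.1632 / 0.208 = 5.5921
A₂/A₁ = e^5.5921 ≈ 268.3

268.29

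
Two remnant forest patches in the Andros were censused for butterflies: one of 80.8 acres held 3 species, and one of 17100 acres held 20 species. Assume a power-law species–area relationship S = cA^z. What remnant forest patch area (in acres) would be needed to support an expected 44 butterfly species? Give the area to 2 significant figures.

160000 acres

z = ln(20/3) / ln(17100/80.8) = 1.8971 / 5.3549 = 0.3543
c = 3 / 80.8^0.3543 = 3 / 4.74 = 0.6329
A = (44/0.6329)^(1/0.3543) ⇒ ln A = ln(69.52)/0.3543 = 11.9724
A = e^11.9724 ≈ 158317 acres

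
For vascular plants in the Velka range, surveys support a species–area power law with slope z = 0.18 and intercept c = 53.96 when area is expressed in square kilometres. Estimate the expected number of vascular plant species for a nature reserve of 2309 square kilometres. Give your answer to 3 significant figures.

218

S = 53.96 × 2309^0.18
ln S = ln 53.96 + 0.18 × ln 2309 = 3.9882 + 0.18 × 7.7446 = 5.3823
S = e^5.3823 ≈ 217.5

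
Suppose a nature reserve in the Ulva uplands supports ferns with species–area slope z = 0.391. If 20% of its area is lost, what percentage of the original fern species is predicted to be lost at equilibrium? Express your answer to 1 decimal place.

8.4%

S_new/S_old = (A_new/A_old)^z = 0.8^0.391
= exp(0.391 × ln 0.8) = exp(0.391 × -0.2231) = exp(-0.0872) ≈ 0.9164
Fraction lost = 1 − 0.9164 = 0.08355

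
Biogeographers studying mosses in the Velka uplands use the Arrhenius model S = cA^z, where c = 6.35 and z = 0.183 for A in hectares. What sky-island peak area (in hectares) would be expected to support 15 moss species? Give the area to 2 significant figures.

15 = 6.35 × A^0.183  ⇒  A^0.183 = 15/6.35 = 2.362
ln A = ln(2.362) / 0.183 = 0.8596 / 0.183 = 4.6972
A = e^4.6972 ≈ 109.6 hectares

110 hectares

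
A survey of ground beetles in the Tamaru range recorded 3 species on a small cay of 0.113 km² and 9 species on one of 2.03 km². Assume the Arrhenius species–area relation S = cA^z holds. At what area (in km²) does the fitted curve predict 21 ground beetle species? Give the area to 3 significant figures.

z = ln(9/3) / ln(2.03/0.113) = 1.0986 / 2.8884 = 0.3804
c = 3 / 0.113^0.3804 = 3 / 0.4364 = 6.875
A = (21/6.875)^(1/0.3804) ⇒ ln A = ln(3.054)/0.3804 = 2.9357
A = e^2.9357 ≈ 18.83 km²

18.8 km²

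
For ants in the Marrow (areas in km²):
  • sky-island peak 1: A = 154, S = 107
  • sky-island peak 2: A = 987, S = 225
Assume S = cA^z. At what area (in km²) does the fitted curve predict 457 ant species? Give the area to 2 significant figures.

z = ln(225/107) / ln(987/154) = 0.7433 / 1.8577 = 0.4001
c = 107 / 154^0.4001 = 107 / 7.503 = 14.26
A = (457/14.26)^(1/0.4001) ⇒ ln A = ln(32.04)/0.4001 = 8.6657
A = e^8.6657 ≈ 5800 km²

5800 km²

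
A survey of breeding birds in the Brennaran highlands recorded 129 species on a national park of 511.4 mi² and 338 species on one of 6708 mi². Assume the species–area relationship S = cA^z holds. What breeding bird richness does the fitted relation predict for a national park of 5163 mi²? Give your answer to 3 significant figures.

z = ln(338/129) / ln(6708/511.4) = 0.9632 / 2.5739 = 0.3742
c = 129 / 511.4^0.3742 = 129 / 10.32 = 12.5
S₃ = 12.5 × 5163^0.3742 = 12.5 × 24.52 ≈ 306.5

306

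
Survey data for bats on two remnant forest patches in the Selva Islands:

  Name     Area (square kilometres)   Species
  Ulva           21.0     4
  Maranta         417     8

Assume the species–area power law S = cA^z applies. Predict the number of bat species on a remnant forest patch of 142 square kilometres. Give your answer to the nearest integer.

6

z = ln(8/4) / ln(417/21) = 0.6931 / 2.9886 = 0.2319
c = 4 / 21^0.2319 = 4 / 2.026 = 1.974
S₃ = 1.974 × 142^0.2319 = 1.974 × 3.156 ≈ 6.231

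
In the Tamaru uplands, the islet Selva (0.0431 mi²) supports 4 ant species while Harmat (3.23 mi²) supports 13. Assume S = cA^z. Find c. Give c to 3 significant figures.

z = ln(S₂/S₁) / ln(A₂/A₁) = ln(13/4) / ln(3.23/0.0431) = 1.1787 / 4.3167 = 0.2730
c = S₁ / A₁^z = 4 / 0.0431^0.2730 = 4 / 0.4238 = 9.439

9.44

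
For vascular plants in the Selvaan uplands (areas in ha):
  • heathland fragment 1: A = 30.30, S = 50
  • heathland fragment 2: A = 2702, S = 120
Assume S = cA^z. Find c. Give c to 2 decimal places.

z = ln(S₂/S₁) / ln(A₂/A₁) = ln(120/50) / ln(2702/30.3) = 0.8755 / 4.4906 = 0.1950
c = S₁ / A₁^z = 50 / 30.3^0.1950 = 50 / 1.945 = 25.71

25.71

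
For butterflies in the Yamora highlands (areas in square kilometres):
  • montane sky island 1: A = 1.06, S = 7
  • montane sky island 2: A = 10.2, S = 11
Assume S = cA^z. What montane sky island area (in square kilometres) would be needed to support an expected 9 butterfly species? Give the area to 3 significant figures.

3.73 square kilometres

z = ln(11/7) / ln(10.2/1.06) = 0.4520 / 2.2641 = 0.1996
c = 7 / 1.06^0.1996 = 7 / 1.012 = 6.919
A = (9/6.919)^(1/0.1996) ⇒ ln A = ln(1.301)/0.1996 = 1.3172
A = e^1.3172 ≈ 3.733 square kilometres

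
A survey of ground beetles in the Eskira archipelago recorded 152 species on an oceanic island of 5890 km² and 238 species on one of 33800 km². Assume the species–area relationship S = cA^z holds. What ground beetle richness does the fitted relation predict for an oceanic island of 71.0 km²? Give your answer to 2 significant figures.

z = ln(238/152) / ln(33800/5890) = 0.4484 / 1.7472 = 0.2566
c = 152 / 5890^0.2566 = 152 / 9.28 = 16.38
S₃ = 16.38 × 71^0.2566 = 16.38 × 2.986 ≈ 48.91

49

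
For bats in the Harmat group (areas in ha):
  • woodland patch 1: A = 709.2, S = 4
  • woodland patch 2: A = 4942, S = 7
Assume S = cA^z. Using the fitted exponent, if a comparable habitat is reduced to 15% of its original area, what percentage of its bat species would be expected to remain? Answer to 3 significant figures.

z = ln(7/4) / ln(4942/709.2) = 0.5596 / 1.9414 = 0.2883
S_new/S_old = (A_new/A_old)^z = 0.15^0.2883 = exp(0.2883 × -1.8971) = 0.5788

57.9%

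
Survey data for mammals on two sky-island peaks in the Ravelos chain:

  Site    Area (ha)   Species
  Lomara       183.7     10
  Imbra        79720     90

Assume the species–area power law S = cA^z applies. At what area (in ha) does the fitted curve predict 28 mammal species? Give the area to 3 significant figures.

3160 ha

z = ln(90/10) / ln(79720/183.7) = 2.1972 / 6.0730 = 0.3618
c = 10 / 183.7^0.3618 = 10 / 6.594 = 1.516
A = (28/1.516)^(1/0.3618) ⇒ ln A = ln(18.46)/0.3618 = 8.0591
A = e^8.0591 ≈ 3162 ha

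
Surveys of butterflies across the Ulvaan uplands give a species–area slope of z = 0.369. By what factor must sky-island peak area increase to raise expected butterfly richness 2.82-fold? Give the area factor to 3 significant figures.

16.6

(A₂/A₁)^0.369 = 2.82, so A₂/A₁ = 2.82^(1/0.369) = 2.82^2.71
ln(A₂/A₁) = ln 2.82 / 0.369 = 1.0367 / 0.369 = 2.8096
A₂/A₁ = e^2.8096 ≈ 16.6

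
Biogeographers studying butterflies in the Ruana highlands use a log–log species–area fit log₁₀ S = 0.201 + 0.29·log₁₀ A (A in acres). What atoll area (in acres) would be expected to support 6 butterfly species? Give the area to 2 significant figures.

6 = 1.589 × A^0.29  ⇒  A^0.29 = 6/1.589 = 3.777
ln A = ln(3.777) / 0.29 = 1.3289 / 0.29 = 4.5826
A = e^4.5826 ≈ 97.76 acres

98 acres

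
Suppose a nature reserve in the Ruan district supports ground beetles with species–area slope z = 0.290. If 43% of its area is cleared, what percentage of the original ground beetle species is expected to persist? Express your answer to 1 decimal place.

85.0%

S_new/S_old = (A_new/A_old)^z = 0.57^0.29
= exp(0.29 × ln 0.57) = exp(0.29 × -0.5621) = exp(-0.1630) ≈ 0.8496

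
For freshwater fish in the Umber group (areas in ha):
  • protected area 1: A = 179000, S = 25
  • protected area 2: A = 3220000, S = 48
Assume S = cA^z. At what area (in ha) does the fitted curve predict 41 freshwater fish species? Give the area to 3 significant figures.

1600000 ha

z = ln(48/25) / ln(3220000/179000) = 0.6523 / 2.8898 = 0.2257
c = 25 / 179000^0.2257 = 25 / 15.34 = 1.63
A = (41/1.63)^(1/0.2257) ⇒ ln A = ln(25.15)/0.2257 = 14.2866
A = e^14.2866 ≈ 1601751 ha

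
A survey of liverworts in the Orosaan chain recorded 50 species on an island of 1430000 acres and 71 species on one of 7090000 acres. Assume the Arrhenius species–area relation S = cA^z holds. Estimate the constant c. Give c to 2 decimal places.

2.24

z = ln(S₂/S₁) / ln(A₂/A₁) = ln(71/50) / ln(7090000/1430000) = 0.3507 / 1.6010 = 0.2190
c = S₁ / A₁^z = 50 / 1430000^0.2190 = 50 / 22.29 = 2.243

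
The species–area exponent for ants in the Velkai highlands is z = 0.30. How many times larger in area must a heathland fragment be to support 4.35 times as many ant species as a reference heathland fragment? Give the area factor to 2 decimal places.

(A₂/A₁)^0.3 = 4.35, so A₂/A₁ = 4.35^(1/0.3) = 4.35^3.333
ln(A₂/A₁) = ln 4.35 / 0.3 = 1.4702 / 0.3 = 4.9006
A₂/A₁ = e^4.9006 ≈ 134.4

134.37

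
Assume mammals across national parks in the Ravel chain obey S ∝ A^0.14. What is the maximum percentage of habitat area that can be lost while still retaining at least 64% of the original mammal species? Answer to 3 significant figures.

95.9%

Need (A_new/A_old)^0.14 = 0.64, so A_new/A_old = 0.64^(1/0.14) = 0.64^7.143
ln(A_new/A_old) = ln 0.64 / 0.14 = -0.4463 / 0.14 = -3.1878
A_new/A_old = e^-3.1878 ≈ 0.04126
Fraction that can be lost = 1 − 0.04126 = 0.9587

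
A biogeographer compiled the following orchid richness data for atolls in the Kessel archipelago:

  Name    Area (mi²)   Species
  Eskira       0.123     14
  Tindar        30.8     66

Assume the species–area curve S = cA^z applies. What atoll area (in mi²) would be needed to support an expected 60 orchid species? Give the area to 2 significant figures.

z = ln(66/14) / ln(30.8/0.123) = 1.5506 / 5.5231 = 0.2807
c = 14 / 0.123^0.2807 = 14 / 0.5553 = 25.21
A = (60/25.21)^(1/0.2807) ⇒ ln A = ln(2.38)/0.2807 = 3.0880
A = e^3.0880 ≈ 21.93 mi²

22 mi²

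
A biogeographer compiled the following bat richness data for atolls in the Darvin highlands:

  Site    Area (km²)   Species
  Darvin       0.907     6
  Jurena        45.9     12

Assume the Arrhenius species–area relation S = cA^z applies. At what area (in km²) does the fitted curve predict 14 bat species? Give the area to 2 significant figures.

z = ln(12/6) / ln(45.9/0.907) = 0.6931 / 3.9241 = 0.1766
c = 6 / 0.907^0.1766 = 6 / 0.9829 = 6.104
A = (14/6.104)^(1/0.1766) ⇒ ln A = ln(2.293)/0.1766 = 4.6992
A = e^4.6992 ≈ 109.9 km²

110 km²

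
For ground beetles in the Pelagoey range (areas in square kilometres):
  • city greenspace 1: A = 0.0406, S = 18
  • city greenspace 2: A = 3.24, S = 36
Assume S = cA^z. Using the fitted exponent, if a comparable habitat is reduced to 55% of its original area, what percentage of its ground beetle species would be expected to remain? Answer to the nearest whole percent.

91%

z = ln(36/18) / ln(3.24/0.0406) = 0.6931 / 4.3796 = 0.1583
S_new/S_old = (A_new/A_old)^z = 0.55^0.1583 = exp(0.1583 × -0.5978) = 0.9097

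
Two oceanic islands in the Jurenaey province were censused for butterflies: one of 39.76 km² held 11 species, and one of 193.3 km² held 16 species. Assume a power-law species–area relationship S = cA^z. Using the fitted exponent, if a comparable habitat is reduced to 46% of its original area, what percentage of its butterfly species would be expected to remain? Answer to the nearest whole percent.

z = ln(16/11) / ln(193.3/39.76) = 0.3747 / 1.5814 = 0.2369
S_new/S_old = (A_new/A_old)^z = 0.46^0.2369 = exp(0.2369 × -0.7765) = 0.8319

83%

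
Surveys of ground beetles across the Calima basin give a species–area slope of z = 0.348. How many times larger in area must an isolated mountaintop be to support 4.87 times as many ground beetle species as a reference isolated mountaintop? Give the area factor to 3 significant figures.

94.5

(A₂/A₁)^0.348 = 4.87, so A₂/A₁ = 4.87^(1/0.348) = 4.87^2.874
ln(A₂/A₁) = ln 4.87 / 0.348 = 1.5831 / 0.348 = 4.5491
A₂/A₁ = e^4.5491 ≈ 94.55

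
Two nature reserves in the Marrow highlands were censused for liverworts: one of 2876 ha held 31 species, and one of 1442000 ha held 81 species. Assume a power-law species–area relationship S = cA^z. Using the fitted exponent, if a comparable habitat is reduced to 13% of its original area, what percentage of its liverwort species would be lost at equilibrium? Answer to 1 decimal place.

z = ln(81/31) / ln(1442000/2876) = 0.9605 / 6.2174 = 0.1545
S_new/S_old = (A_new/A_old)^z = 0.13^0.1545 = exp(0.1545 × -2.0402) = 0.7297
Fraction lost = 1 − 0.7297 = 0.2703

27.0%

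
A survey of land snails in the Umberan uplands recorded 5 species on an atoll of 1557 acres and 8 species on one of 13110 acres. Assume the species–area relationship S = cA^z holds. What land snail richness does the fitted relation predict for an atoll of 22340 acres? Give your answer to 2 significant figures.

9.0

z = ln(8/5) / ln(13110/1557) = 0.4700 / 2.1306 = 0.2206
c = 5 / 1557^0.2206 = 5 / 5.061 = 0.988
S₃ = 0.988 × 22340^0.2206 = 0.988 × 9.107 ≈ 8.998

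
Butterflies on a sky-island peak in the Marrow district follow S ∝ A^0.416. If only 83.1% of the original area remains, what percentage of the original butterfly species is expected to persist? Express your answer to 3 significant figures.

S_new/S_old = (A_new/A_old)^z = 0.831^0.416
= exp(0.416 × ln 0.831) = exp(0.416 × -0.1851) = exp(-0.0770) ≈ 0.9259

92.6%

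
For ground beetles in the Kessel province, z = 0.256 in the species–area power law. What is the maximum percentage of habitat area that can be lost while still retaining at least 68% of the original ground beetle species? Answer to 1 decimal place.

77.8%

Need (A_new/A_old)^0.256 = 0.68, so A_new/A_old = 0.68^(1/0.256) = 0.68^3.906
ln(A_new/A_old) = ln 0.68 / 0.256 = -0.3857 / 0.256 = -1.5065
A_new/A_old = e^-1.5065 ≈ 0.2217
Fraction that can be lost = 1 − 0.2217 = 0.7783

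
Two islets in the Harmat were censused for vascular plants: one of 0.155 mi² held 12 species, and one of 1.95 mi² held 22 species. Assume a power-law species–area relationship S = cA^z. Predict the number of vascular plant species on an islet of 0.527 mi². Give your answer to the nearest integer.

16

z = ln(22/12) / ln(1.95/0.155) = 0.6061 / 2.5322 = 0.2394
c = 12 / 0.155^0.2394 = 12 / 0.64 = 18.75
S₃ = 18.75 × 0.527^0.2394 = 18.75 × 0.8578 ≈ 16.08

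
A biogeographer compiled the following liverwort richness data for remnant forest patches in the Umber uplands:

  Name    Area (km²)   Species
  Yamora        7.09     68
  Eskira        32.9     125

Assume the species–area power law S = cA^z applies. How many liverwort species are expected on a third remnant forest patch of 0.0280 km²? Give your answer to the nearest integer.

8

z = ln(125/68) / ln(32.9/7.09) = 0.6088 / 1.5348 = 0.3967
c = 68 / 7.09^0.3967 = 68 / 2.175 = 31.27
S₃ = 31.27 × 0.028^0.3967 = 31.27 × 0.2421 ≈ 7.57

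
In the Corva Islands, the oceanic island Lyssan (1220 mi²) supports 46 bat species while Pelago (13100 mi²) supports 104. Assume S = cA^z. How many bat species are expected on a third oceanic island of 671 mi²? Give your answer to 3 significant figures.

37.5

z = ln(104/46) / ln(13100/1220) = 0.8157 / 2.3738 = 0.3437
c = 46 / 1220^0.3437 = 46 / 11.5 = 4.001
S₃ = 4.001 × 671^0.3437 = 4.001 × 9.363 ≈ 37.46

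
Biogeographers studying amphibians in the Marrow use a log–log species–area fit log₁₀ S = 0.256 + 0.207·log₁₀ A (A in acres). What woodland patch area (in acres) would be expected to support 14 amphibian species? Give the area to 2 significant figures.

20000 acres

14 = 1.803 × A^0.207  ⇒  A^0.207 = 14/1.803 = 7.765
ln A = ln(7.765) / 0.207 = 2.0496 / 0.207 = 9.9014
A = e^9.9014 ≈ 19959 acres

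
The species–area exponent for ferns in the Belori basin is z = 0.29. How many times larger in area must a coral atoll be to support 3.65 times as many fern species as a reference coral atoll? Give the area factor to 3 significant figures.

(A₂/A₁)^0.29 = 3.65, so A₂/A₁ = 3.65^(1/0.29) = 3.65^3.448
ln(A₂/A₁) = ln 3.65 / 0.29 = 1.2947 / 0.29 = 4.4646
A₂/A₁ = e^4.4646 ≈ 86.88

86.9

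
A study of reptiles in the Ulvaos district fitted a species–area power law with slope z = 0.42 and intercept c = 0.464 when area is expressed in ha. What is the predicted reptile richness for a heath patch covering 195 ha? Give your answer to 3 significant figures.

4.25

S = 0.464 × 195^0.42
ln S = ln 0.464 + 0.42 × ln 195 = -0.7679 + 0.42 × 5.2730 = 1.4468
S = e^1.4468 ≈ 4.249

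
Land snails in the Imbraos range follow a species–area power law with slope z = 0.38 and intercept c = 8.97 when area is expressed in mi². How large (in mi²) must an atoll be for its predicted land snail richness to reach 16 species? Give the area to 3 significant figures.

16 = 8.97 × A^0.38  ⇒  A^0.38 = 16/8.97 = 1.784
ln A = ln(1.784) / 0.38 = 0.5787 / 0.38 = 1.5229
A = e^1.5229 ≈ 4.586 mi²

4.59 mi²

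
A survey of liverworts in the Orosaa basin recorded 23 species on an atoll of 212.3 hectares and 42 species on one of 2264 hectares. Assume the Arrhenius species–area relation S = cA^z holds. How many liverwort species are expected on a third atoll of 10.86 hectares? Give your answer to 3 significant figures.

10.8

z = ln(42/23) / ln(2264/212.3) = 0.6022 / 2.3669 = 0.2544
c = 23 / 212.3^0.2544 = 23 / 3.909 = 5.885
S₃ = 5.885 × 10.86^0.2544 = 5.885 × 1.835 ≈ 10.8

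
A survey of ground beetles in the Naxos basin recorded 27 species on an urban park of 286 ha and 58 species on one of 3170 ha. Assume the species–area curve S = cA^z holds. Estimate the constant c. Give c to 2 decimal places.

z = ln(S₂/S₁) / ln(A₂/A₁) = ln(58/27) / ln(3170/286) = 0.7646 / 2.4055 = 0.3179
c = S₁ / A₁^z = 27 / 286^0.3179 = 27 / 6.036 = 4.473

4.47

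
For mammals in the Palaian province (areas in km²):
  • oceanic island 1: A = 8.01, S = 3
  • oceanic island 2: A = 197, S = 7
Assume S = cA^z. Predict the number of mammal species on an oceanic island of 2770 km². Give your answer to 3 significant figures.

14.1

z = ln(7/3) / ln(197/8.01) = 0.8473 / 3.2025 = 0.2646
c = 3 / 8.01^0.2646 = 3 / 1.734 = 1.73
S₃ = 1.73 × 2770^0.2646 = 1.73 × 8.143 ≈ 14.09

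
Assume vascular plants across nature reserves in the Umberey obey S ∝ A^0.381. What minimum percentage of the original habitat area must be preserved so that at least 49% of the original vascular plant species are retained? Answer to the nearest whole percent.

15%

Need (A_new/A_old)^0.381 = 0.49, so A_new/A_old = 0.49^(1/0.381) = 0.49^2.625
ln(A_new/A_old) = ln 0.49 / 0.381 = -0.7133 / 0.381 = -1.8723
A_new/A_old = e^-1.8723 ≈ 0.1538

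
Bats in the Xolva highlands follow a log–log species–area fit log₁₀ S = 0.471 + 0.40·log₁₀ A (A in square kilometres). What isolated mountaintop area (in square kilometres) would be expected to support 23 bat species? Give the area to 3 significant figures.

23 = 2.958 × A^0.4  ⇒  A^0.4 = 23/2.958 = 7.775
ln A = ln(7.775) / 0.4 = 2.0510 / 0.4 = 5.1274
A = e^5.1274 ≈ 168.6 square kilometres

169 square kilometres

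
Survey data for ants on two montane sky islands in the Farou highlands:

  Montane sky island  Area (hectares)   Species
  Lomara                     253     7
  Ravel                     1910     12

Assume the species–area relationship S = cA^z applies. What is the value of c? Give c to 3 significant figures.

z = ln(S₂/S₁) / ln(A₂/A₁) = ln(12/7) / ln(1910/253) = 0.5390 / 2.0215 = 0.2666
c = S₁ / A₁^z = 7 / 253^0.2666 = 7 / 4.373 = 1.601

1.60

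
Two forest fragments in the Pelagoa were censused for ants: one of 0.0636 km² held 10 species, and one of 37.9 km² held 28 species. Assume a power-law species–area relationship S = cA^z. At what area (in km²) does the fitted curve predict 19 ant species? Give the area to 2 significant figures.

3.4 km²

z = ln(28/10) / ln(37.9/0.0636) = 1.0296 / 6.3901 = 0.1611
c = 10 / 0.0636^0.1611 = 10 / 0.6415 = 15.59
A = (19/15.59)^(1/0.1611) ⇒ ln A = ln(1.219)/0.1611 = 1.2284
A = e^1.2284 ≈ 3.416 km²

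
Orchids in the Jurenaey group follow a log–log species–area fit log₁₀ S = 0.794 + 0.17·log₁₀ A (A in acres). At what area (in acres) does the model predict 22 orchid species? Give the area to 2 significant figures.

22 = 6.223 × A^0.17  ⇒  A^0.17 = 22/6.223 = 3.535
ln A = ln(3.535) / 0.17 = 1.2628 / 0.17 = 7.4282
A = e^7.4282 ≈ 1683 acres

1700 acres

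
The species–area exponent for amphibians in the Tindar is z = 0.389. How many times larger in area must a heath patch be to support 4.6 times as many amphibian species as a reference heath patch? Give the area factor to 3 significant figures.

50.6

(A₂/A₁)^0.389 = 4.6, so A₂/A₁ = 4.6^(1/0.389) = 4.6^2.571
ln(A₂/A₁) = ln 4.6 / 0.389 = 1.5261 / 0.389 = 3.9230
A₂/A₁ = e^3.9230 ≈ 50.55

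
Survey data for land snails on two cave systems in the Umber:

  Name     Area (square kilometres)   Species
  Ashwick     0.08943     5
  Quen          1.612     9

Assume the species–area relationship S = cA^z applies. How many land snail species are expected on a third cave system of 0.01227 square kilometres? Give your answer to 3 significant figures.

z = ln(9/5) / ln(1.612/0.08943) = 0.5878 / 2.8918 = 0.2033
c = 5 / 0.08943^0.2033 = 5 / 0.6122 = 8.168
S₃ = 8.168 × 0.01227^0.2033 = 8.168 × 0.4088 ≈ 3.339

3.34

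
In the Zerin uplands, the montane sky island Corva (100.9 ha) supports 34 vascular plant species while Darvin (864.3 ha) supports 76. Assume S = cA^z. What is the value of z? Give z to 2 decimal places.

0.37

Taking logs: ln S = ln c + z ln A, so z = (ln S₂ − ln S₁)/(ln A₂ − ln A₁).
z = ln(76/34) / ln(864.3/100.9) = ln(2.235) / ln(8.566) = 0.8044 / 2.1478 = 0.3745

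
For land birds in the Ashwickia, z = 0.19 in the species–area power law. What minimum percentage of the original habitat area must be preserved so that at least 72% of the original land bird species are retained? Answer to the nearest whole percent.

18%

Need (A_new/A_old)^0.19 = 0.72, so A_new/A_old = 0.72^(1/0.19) = 0.72^5.263
ln(A_new/A_old) = ln 0.72 / 0.19 = -0.3285 / 0.19 = -1.7290
A_new/A_old = e^-1.7290 ≈ 0.1775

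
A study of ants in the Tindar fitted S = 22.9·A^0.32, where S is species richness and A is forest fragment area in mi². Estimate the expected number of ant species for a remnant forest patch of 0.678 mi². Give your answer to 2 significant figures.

S = 22.9 × 0.678^0.32 = 22.9 × 0.8831 ≈ 20.22

20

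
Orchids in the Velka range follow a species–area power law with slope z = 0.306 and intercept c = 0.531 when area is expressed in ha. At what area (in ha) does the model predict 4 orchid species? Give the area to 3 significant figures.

734 ha

4 = 0.531 × A^0.306  ⇒  A^0.306 = 4/0.531 = 7.533
ln A = ln(7.533) / 0.306 = 2.0193 / 0.306 = 6.5990
A = e^6.5990 ≈ 734.3 ha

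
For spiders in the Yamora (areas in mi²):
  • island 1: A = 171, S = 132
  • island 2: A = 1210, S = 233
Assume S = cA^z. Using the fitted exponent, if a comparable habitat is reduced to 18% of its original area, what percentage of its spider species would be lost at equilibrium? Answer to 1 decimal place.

z = ln(233/132) / ln(1210/171) = 0.5682 / 1.9567 = 0.2904
S_new/S_old = (A_new/A_old)^z = 0.18^0.2904 = exp(0.2904 × -1.7148) = 0.6078
Fraction lost = 1 − 0.6078 = 0.3922

39.2%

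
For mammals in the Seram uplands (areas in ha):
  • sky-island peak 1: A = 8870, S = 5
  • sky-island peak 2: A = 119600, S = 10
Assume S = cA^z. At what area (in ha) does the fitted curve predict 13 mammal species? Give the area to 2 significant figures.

320000 ha

z = ln(10/5) / ln(119600/8870) = 0.6931 / 2.6015 = 0.2664
c = 5 / 8870^0.2664 = 5 / 11.27 = 0.4437
A = (13/0.4437)^(1/0.2664) ⇒ ln A = ln(29.3)/0.2664 = 12.6766
A = e^12.6766 ≈ 320167 ha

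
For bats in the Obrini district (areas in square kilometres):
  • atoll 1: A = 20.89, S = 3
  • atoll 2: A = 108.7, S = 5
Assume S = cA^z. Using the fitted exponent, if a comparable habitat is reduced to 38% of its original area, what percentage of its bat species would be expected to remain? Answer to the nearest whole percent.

z = ln(5/3) / ln(108.7/20.89) = 0.5108 / 1.6493 = 0.3097
S_new/S_old = (A_new/A_old)^z = 0.38^0.3097 = exp(0.3097 × -0.9676) = 0.7411

74%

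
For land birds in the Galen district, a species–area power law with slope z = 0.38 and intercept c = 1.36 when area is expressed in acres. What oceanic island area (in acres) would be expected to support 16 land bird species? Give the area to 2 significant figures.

16 = 1.36 × A^0.38  ⇒  A^0.38 = 16/1.36 = 11.76
ln A = ln(11.76) / 0.38 = 2.4651 / 0.38 = 6.4871
A = e^6.4871 ≈ 656.6 acres

660 acres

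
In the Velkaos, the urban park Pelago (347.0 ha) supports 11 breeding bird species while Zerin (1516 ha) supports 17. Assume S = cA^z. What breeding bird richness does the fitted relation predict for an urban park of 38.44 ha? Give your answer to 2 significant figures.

5.7

z = ln(17/11) / ln(1516/347) = 0.4353 / 1.4745 = 0.2952
c = 11 / 347^0.2952 = 11 / 5.623 = 1.956
S₃ = 1.956 × 38.44^0.2952 = 1.956 × 2.937 ≈ 5.745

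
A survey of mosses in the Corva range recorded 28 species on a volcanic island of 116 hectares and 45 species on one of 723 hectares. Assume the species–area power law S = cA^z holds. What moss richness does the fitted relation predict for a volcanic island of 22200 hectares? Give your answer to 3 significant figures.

109

z = ln(45/28) / ln(723/116) = 0.4745 / 1.8298 = 0.2593
c = 28 / 116^0.2593 = 28 / 3.43 = 8.163
S₃ = 8.163 × 22200^0.2593 = 8.163 × 13.4 ≈ 109.4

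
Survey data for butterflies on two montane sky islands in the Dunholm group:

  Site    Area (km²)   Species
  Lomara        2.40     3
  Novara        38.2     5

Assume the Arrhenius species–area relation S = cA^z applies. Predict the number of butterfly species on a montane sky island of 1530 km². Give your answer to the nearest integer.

10

z = ln(5/3) / ln(38.2/2.4) = 0.5108 / 2.7674 = 0.1846
c = 3 / 2.4^0.1846 = 3 / 1.175 = 2.552
S₃ = 2.552 × 1530^0.1846 = 2.552 × 3.871 ≈ 9.881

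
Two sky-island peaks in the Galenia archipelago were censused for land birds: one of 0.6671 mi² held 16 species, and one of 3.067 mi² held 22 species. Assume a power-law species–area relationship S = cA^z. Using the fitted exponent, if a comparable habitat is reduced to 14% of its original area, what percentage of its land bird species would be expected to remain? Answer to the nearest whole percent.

z = ln(22/16) / ln(3.067/0.6671) = 0.3185 / 1.5255 = 0.2088
S_new/S_old = (A_new/A_old)^z = 0.14^0.2088 = exp(0.2088 × -1.9661) = 0.6634

66%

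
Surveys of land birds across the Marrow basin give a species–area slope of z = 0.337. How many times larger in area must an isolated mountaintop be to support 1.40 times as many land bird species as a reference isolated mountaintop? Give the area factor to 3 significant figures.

2.71

(A₂/A₁)^0.337 = 1.4, so A₂/A₁ = 1.4^(1/0.337) = 1.4^2.967
ln(A₂/A₁) = ln 1.4 / 0.337 = 0.3365 / 0.337 = 0.9984
A₂/A₁ = e^0.9984 ≈ 2.714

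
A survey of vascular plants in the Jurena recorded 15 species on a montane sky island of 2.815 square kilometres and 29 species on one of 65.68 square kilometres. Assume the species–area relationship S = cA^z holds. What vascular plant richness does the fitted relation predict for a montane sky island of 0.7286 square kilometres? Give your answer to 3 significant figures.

z = ln(29/15) / ln(65.68/2.815) = 0.6592 / 3.1498 = 0.2093
c = 15 / 2.815^0.2093 = 15 / 1.242 = 12.08
S₃ = 12.08 × 0.7286^0.2093 = 12.08 × 0.9359 ≈ 11.3

11.3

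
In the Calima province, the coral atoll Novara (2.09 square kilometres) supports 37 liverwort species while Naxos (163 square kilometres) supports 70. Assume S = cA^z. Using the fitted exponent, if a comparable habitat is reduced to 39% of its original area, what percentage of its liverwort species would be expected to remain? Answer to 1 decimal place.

z = ln(70/37) / ln(163/2.09) = 0.6376 / 4.3566 = 0.1463
S_new/S_old = (A_new/A_old)^z = 0.39^0.1463 = exp(0.1463 × -0.9416) = 0.8713

87.1%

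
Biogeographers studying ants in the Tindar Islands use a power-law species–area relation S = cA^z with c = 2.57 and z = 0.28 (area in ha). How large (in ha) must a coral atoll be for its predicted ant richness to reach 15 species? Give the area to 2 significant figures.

15 = 2.57 × A^0.28  ⇒  A^0.28 = 15/2.57 = 5.837
ln A = ln(5.837) / 0.28 = 1.7641 / 0.28 = 6.3005
A = e^6.3005 ≈ 544.9 ha

540 ha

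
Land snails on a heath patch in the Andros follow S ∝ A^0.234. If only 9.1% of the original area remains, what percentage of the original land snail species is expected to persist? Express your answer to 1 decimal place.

57.1%

S_new/S_old = (A_new/A_old)^z = 0.091^0.234
= exp(0.234 × ln 0.091) = exp(0.234 × -2.3969) = exp(-0.5609) ≈ 0.5707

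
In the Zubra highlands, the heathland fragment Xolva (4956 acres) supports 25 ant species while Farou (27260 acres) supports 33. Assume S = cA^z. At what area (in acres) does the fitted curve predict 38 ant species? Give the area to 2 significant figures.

65000 acres

z = ln(33/25) / ln(27260/4956) = 0.2776 / 1.7048 = 0.1629
c = 25 / 4956^0.1629 = 25 / 3.997 = 6.254
A = (38/6.254)^(1/0.1629) ⇒ ln A = ln(6.076)/0.1629 = 11.0795
A = e^11.0795 ≈ 64827 acres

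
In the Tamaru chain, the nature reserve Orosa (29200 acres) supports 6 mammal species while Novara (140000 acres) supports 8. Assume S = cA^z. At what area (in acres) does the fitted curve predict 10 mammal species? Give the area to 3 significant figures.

472000 acres

z = ln(8/6) / ln(140000/29200) = 0.2877 / 1.5675 = 0.1835
c = 6 / 29200^0.1835 = 6 / 6.6 = 0.9091
A = (10/0.9091)^(1/0.1835) ⇒ ln A = ln(11)/0.1835 = 13.0652
A = e^13.0652 ≈ 472232 acres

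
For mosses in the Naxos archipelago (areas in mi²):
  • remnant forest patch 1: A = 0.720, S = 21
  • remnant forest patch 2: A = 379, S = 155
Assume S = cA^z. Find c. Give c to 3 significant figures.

z = ln(S₂/S₁) / ln(A₂/A₁) = ln(155/21) / ln(379/0.72) = 1.9989 / 6.2660 = 0.3190
c = S₁ / A₁^z = 21 / 0.72^0.3190 = 21 / 0.9005 = 23.32

23.3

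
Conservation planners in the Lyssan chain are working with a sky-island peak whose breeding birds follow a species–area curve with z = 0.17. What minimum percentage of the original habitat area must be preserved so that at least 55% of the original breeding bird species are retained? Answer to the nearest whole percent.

Need (A_new/A_old)^0.17 = 0.55, so A_new/A_old = 0.55^(1/0.17) = 0.55^5.882
ln(A_new/A_old) = ln 0.55 / 0.17 = -0.5978 / 0.17 = -3.5167
A_new/A_old = e^-3.5167 ≈ 0.0297

3%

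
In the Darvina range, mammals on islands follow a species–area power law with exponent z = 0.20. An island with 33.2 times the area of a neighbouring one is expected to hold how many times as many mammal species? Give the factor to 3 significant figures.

2.01

S₂/S₁ = (A₂/A₁)^z = 33.2^0.2
ln(S₂/S₁) = 0.2 × ln 33.2 = 0.2 × 3.5025 = 0.7005
S₂/S₁ = e^0.7005 ≈ 2.015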